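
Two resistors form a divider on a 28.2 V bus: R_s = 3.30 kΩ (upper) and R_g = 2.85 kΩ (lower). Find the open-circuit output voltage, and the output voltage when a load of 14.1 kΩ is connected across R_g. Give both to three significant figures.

Open-circuit: V = 28.2 × 2.85/(3.30 + 2.85) = 13.1 V.
With the load, R_g becomes R_g‖R_L = 2.371 kΩ, so V = 28.2 × 2.371/5.671 = 11.8 V.

Unloaded: 13.1 V; loaded: 11.8 V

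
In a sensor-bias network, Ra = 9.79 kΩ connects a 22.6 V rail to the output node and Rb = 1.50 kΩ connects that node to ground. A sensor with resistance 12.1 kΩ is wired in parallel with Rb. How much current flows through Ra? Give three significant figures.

Rb‖R_L = 1.335 kΩ, so the source sees Ra + Rb‖R_L = 11.12 kΩ.
I = 22.6 V / 11.12 kΩ = 2.03 mA.

I ≈ 2.03 mA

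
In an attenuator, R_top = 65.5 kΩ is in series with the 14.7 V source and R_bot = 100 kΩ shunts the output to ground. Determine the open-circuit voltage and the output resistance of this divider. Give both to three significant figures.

V_th is the open-circuit tap voltage: 14.7 × 100/(65.5 + 100) = 8.88 V.
With the supply zeroed, R_top and R_bot appear in parallel from the tap: R_th = R_top‖R_bot = (65.5 × 100)/165.5 = 39.6 kΩ.

V_th = 8.88 V, R_th = 39.6 kΩ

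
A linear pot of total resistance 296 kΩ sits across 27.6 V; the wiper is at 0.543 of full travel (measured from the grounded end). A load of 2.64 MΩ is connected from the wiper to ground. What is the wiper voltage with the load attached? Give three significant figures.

The wiper splits the pot into (1−α)R = 135.3 kΩ above and αR = 160.7 kΩ below.
Lower section ‖ load = 151.5 kΩ.
V_wiper = 27.6 × 151.5/(135.3 + 151.5) = 14.6 V.

V ≈ 14.6 V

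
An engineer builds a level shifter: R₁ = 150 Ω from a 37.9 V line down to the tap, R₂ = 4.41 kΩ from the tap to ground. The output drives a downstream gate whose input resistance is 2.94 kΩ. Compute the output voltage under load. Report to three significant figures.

The load sits in parallel with R₂: R₂‖R_L = (4410 × 2940) / (4410 + 2940) = 1764 Ω.
V_out = 37.9 × 1764 / (150 + 1764) = 37.9 × 1764/1914 = 34.9 V.

V_out ≈ 34.9 V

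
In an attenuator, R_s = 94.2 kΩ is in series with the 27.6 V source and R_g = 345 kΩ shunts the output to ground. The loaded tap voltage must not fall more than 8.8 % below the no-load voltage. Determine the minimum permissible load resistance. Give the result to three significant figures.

Output resistance R_th = R_s‖R_g = (94.2 × 345)/439.2 = 74.00 kΩ.
The fractional drop is R_th/(R_th + R_L); requiring this ≤ 0.0880 gives R_L ≥ R_th(1/0.0880 − 1) = 74.00 × 10.36 = 767 kΩ.

R_L(min) ≈ 767 kΩ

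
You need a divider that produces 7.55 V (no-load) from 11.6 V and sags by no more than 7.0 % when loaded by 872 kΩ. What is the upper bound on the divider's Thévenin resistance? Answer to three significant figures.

Loading drop = R_th/(R_th + R_L) ≤ 0.0700, so R_th ≤ R_L · ε/(1−ε) = 872 kΩ × 0.0700/0.9300 = 65.6 kΩ.
(Any R1, R2 with R2/(R1+R2) = 0.651 and R1‖R2 ≤ 65.6 kΩ will meet the spec.)

R_th ≤ 65.6 kΩ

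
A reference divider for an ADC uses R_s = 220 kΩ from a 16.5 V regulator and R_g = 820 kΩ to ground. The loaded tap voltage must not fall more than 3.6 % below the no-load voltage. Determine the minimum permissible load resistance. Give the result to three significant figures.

R_L(min) ≈ 4.64 MΩ

Output resistance R_th = R_s‖R_g = (220 × 820)/1040 = 173.5 kΩ.
The fractional drop is R_th/(R_th + R_L); requiring this ≤ 0.0360 gives R_L ≥ R_th(1/0.0360 − 1) = 173.5 × 26.78 = 4.64 MΩ.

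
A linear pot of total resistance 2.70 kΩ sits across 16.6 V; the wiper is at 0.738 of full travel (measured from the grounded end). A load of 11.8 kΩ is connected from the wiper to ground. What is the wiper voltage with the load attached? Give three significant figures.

The wiper splits the pot into (1−α)R = 707.4 Ω above and αR = 1993 Ω below.
Lower section ‖ load = 1705 Ω.
V_wiper = 16.6 × 1705/(707.4 + 1705) = 11.7 V.

V ≈ 11.7 V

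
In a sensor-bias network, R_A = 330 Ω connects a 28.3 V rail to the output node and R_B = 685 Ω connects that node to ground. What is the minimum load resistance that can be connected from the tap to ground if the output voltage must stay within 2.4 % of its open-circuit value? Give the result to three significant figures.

R_L(min) ≈ 9.06 kΩ

Output resistance R_th = R_A‖R_B = (330 × 685)/1015 = 222.7 Ω.
The fractional drop is R_th/(R_th + R_L); requiring this ≤ 0.0240 gives R_L ≥ R_th(1/0.0240 − 1) = 222.7 × 40.67 = 9.06 kΩ.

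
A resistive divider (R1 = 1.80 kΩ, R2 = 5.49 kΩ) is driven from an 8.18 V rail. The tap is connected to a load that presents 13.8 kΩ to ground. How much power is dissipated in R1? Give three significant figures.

P ≈ 3.67 mW

Total resistance from the source is R1 + (R2‖R_L) = 5.728 kΩ, so I = 8.18/5.728 kΩ = 1.428 mA.
P = I²·R1 = (1.428 mA)² × 1.80 kΩ = 3.67 mW.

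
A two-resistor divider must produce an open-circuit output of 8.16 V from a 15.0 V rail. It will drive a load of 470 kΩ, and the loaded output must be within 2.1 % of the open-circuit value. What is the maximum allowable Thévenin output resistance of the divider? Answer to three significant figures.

R_th ≤ 10.1 kΩ

Loading drop = R_th/(R_th + R_L) ≤ 0.0210, so R_th ≤ R_L · ε/(1−ε) = 470 kΩ × 0.0210/0.9790 = 10.1 kΩ.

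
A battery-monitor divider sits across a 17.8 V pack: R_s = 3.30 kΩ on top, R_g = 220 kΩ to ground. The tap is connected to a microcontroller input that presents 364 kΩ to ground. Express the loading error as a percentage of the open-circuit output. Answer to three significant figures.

The divider's output (Thévenin) resistance is R_s‖R_g = 3.251 kΩ.
Fractional drop under load = R_th/(R_th + R_L) = 3.251 / (3.251 + 364) = 0.008853.
So the output falls by 0.885 %.

0.885 %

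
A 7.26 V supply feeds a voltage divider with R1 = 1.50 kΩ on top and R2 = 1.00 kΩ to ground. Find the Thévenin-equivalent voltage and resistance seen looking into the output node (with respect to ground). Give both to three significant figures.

V_th = 2.90 V, R_th = 600 Ω

V_th is the open-circuit tap voltage: 7.26 × 1.00/(1.50 + 1.00) = 2.90 V.
With the supply zeroed, R1 and R2 appear in parallel from the tap: R_th = R1‖R2 = (1.50 × 1.00)/2.500 = 600 Ω.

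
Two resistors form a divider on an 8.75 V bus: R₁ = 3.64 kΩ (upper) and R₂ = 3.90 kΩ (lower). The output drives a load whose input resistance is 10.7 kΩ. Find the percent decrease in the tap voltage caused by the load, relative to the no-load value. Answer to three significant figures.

15.0 %

The divider's output (Thévenin) resistance is R₁‖R₂ = 1.883 kΩ.
Fractional drop under load = R_th/(R_th + R_L) = 1.883 / (1.883 + 10.7) = 0.1496.
So the output falls by 15.0 %.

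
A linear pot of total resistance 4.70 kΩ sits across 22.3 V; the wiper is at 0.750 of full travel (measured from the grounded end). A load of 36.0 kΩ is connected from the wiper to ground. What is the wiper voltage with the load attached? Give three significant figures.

The wiper splits the pot into (1−α)R = 1.175 kΩ above and αR = 3.525 kΩ below.
Lower section ‖ load = 3.211 kΩ.
V_wiper = 22.3 × 3.211/(1.175 + 3.211) = 16.3 V.

V ≈ 16.3 V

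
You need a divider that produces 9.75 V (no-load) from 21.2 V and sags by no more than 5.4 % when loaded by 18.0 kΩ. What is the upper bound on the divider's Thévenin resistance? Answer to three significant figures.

R_th ≤ 1.03 kΩ

Loading drop = R_th/(R_th + R_L) ≤ 0.0540, so R_th ≤ R_L · ε/(1−ε) = 18.0 kΩ × 0.0540/0.9460 = 1.03 kΩ.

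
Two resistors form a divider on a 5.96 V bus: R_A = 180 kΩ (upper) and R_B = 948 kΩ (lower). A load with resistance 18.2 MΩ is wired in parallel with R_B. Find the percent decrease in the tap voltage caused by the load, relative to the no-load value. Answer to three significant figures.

0.824 %

The divider's output (Thévenin) resistance is R_A‖R_B = 151.3 kΩ.
Fractional drop under load = R_th/(R_th + R_L) = 151.3 / (151.3 + 18200) = 0.008243.
So the output falls by 0.824 %.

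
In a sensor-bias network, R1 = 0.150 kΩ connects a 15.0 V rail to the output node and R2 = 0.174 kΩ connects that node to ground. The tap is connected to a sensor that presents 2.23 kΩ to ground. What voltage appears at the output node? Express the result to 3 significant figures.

V_out ≈ 7.77 V

The load sits in parallel with R2: R2‖R_L = (174 × 2230) / (174 + 2230) = 161.4 Ω.
V_out = 15.0 × 161.4 / (150 + 161.4) = 15.0 × 161.4/311.4 = 7.77 V.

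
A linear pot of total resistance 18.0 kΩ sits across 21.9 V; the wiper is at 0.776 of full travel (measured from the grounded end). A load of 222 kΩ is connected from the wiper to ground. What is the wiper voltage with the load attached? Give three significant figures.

V ≈ 16.8 V

The wiper splits the pot into (1−α)R = 4.032 kΩ above and αR = 13.97 kΩ below.
Lower section ‖ load = 13.14 kΩ.
V_wiper = 21.9 × 13.14/(4.032 + 13.14) = 16.8 V.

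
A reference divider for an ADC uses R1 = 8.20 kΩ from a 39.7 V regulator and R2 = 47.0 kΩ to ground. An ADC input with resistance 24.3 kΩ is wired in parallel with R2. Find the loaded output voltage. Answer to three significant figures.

V_out ≈ 26.3 V

The load sits in parallel with R2: R2‖R_L = (47.0 × 24.3) / (47.0 + 24.3) = 16.02 kΩ.
V_out = 39.7 × 16.02 / (8.20 + 16.02) = 39.7 × 16.02/24.22 = 26.3 V.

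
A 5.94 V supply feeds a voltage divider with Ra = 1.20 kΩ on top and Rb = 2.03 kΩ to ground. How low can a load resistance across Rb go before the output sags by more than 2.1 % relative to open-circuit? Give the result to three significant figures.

Output resistance R_th = Ra‖Rb = (1200 × 2030)/3230 = 754.2 Ω.
The fractional drop is R_th/(R_th + R_L); requiring this ≤ 0.0210 gives R_L ≥ R_th(1/0.0210 − 1) = 754.2 × 46.62 = 35.2 kΩ.

R_L(min) ≈ 35.2 kΩ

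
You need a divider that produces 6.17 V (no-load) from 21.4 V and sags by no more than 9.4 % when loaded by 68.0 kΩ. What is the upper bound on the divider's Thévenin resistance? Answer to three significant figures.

R_th ≤ 7.06 kΩ

Loading drop = R_th/(R_th + R_L) ≤ 0.0940, so R_th ≤ R_L · ε/(1−ε) = 68.0 kΩ × 0.0940/0.9060 = 7.06 kΩ.
(Any R1, R2 with R2/(R1+R2) = 0.288 and R1‖R2 ≤ 7.06 kΩ will meet the spec.)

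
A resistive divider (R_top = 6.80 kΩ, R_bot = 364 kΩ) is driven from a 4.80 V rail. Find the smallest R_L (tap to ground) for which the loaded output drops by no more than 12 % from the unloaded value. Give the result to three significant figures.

Output resistance R_th = R_top‖R_bot = (6.80 × 364)/370.8 = 6.675 kΩ.
The fractional drop is R_th/(R_th + R_L); requiring this ≤ 0.120 gives R_L ≥ R_th(1/0.120 − 1) = 6.675 × 7.333 = 49.0 kΩ.

R_L(min) ≈ 49.0 kΩ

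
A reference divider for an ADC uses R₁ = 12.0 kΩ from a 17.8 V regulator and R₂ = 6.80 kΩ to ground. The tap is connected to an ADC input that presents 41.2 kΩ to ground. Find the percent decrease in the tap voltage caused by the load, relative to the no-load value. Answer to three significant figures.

The divider's output (Thévenin) resistance is R₁‖R₂ = 4.340 kΩ.
Fractional drop under load = R_th/(R_th + R_L) = 4.340 / (4.340 + 41.2) = 0.09531.
So the output falls by 9.53 %.

9.53 %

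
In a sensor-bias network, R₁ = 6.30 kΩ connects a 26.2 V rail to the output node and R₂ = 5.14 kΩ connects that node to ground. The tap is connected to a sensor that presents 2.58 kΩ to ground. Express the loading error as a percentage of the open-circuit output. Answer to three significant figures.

52.3 %

Unloaded V = 26.2 × 5.14/11.44 = 11.77 V.
Loaded: R₂‖R_L = 1.718 kΩ, giving V = 26.2 × 1.718/8.018 = 5.613 V.
Drop = (11.77 − 5.613) / 11.77 = 52.3 %.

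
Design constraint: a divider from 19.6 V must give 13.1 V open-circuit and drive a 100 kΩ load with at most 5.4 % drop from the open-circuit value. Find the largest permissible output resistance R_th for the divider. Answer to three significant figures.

Loading drop = R_th/(R_th + R_L) ≤ 0.0540, so R_th ≤ R_L · ε/(1−ε) = 100 kΩ × 0.0540/0.9460 = 5.71 kΩ.

R_th ≤ 5.71 kΩ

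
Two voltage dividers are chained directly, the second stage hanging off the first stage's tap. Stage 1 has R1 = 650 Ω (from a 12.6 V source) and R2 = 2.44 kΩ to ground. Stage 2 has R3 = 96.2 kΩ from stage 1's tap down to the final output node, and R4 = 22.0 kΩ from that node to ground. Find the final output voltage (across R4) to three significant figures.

Stage 2 presents R3+R4 = 118200 Ω as a load on stage 1's tap.
Stage 1's lower leg becomes R2‖(R3+R4) = 2391 Ω, so V_mid = 12.6 × 2391/3041 = 9.906 V.
Stage 2 is itself unloaded: V_out = V_mid × R4/(R3+R4) = 9.906 × 22000/118200 = 1.84 V.

V_out ≈ 1.84 V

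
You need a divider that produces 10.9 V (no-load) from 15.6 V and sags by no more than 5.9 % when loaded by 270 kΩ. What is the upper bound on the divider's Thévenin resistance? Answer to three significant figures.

Loading drop = R_th/(R_th + R_L) ≤ 0.0590, so R_th ≤ R_L · ε/(1−ε) = 270 kΩ × 0.0590/0.9410 = 16.9 kΩ.
(Any R1, R2 with R2/(R1+R2) = 0.699 and R1‖R2 ≤ 16.9 kΩ will meet the spec.)

R_th ≤ 16.9 kΩ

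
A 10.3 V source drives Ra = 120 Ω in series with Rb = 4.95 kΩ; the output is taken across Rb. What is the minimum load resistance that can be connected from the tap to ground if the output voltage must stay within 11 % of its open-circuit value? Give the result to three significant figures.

Output resistance R_th = Ra‖Rb = (120 × 4950)/5070 = 117.2 Ω.
The fractional drop is R_th/(R_th + R_L); requiring this ≤ 0.110 gives R_L ≥ R_th(1/0.110 − 1) = 117.2 × 8.091 = 948 Ω.

R_L(min) ≈ 948 Ω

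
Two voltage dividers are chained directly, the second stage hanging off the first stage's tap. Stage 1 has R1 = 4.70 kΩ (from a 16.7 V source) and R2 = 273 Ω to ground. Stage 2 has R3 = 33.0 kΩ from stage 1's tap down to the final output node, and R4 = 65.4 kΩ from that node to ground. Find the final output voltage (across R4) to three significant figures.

Stage 2 presents R3+R4 = 98400 Ω as a load on stage 1's tap.
Stage 1's lower leg becomes R2‖(R3+R4) = 272.2 Ω, so V_mid = 16.7 × 272.2/4972 = 0.9144 V.
Stage 2 is itself unloaded: V_out = V_mid × R4/(R3+R4) = 0.9144 × 65400/98400 = 0.608 V.

V_out ≈ 0.608 V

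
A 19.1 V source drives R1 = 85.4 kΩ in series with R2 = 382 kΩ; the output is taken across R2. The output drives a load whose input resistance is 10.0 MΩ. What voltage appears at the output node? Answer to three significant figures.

V_out ≈ 15.5 V

The load sits in parallel with R2: R2‖R_L = (382 × 10000) / (382 + 10000) = 367.9 kΩ.
V_out = 19.1 × 367.9 / (85.4 + 367.9) = 19.1 × 367.9/453.3 = 15.5 V.
(Unloaded it would have been 15.6 V.)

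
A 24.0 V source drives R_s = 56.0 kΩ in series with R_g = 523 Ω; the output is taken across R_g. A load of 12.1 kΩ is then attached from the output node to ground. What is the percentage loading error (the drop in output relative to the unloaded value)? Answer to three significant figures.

The divider's output (Thévenin) resistance is R_s‖R_g = 518.2 Ω.
Fractional drop under load = R_th/(R_th + R_L) = 518.2 / (518.2 + 12100) = 0.04106.
So the output falls by 4.11 %.

4.11 %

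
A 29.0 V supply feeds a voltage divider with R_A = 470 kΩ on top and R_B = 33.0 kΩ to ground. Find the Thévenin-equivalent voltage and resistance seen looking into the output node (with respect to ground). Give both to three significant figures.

V_th = 1.90 V, R_th = 30.8 kΩ

V_th is the open-circuit tap voltage: 29.0 × 33.0/(470 + 33.0) = 1.90 V.
With the supply zeroed, R_A and R_B appear in parallel from the tap: R_th = R_A‖R_B = (470 × 33.0)/503.0 = 30.8 kΩ.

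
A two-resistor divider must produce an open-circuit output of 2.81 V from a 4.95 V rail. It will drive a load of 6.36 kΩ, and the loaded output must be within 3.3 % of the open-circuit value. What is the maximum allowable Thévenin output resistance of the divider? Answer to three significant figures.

R_th ≤ 217 Ω

Loading drop = R_th/(R_th + R_L) ≤ 0.0330, so R_th ≤ R_L · ε/(1−ε) = 6.36 kΩ × 0.0330/0.9670 = 217 Ω.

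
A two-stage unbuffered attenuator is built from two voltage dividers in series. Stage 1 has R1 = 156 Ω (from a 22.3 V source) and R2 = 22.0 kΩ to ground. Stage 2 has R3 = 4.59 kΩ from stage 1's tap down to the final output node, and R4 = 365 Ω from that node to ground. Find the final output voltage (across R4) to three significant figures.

V_out ≈ 1.58 V

Stage 2 presents R3+R4 = 4955 Ω as a load on stage 1's tap.
Stage 1's lower leg becomes R2‖(R3+R4) = 4044 Ω, so V_mid = 22.3 × 4044/4200 = 21.47 V.
Stage 2 is itself unloaded: V_out = V_mid × R4/(R3+R4) = 21.47 × 365/4955 = 1.58 V.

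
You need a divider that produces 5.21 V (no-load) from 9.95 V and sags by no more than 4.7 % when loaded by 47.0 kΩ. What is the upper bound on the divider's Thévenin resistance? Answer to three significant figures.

Loading drop = R_th/(R_th + R_L) ≤ 0.0470, so R_th ≤ R_L · ε/(1−ε) = 47.0 kΩ × 0.0470/0.9530 = 2.32 kΩ.
(Any R1, R2 with R2/(R1+R2) = 0.524 and R1‖R2 ≤ 2.32 kΩ will meet the spec.)

R_th ≤ 2.32 kΩ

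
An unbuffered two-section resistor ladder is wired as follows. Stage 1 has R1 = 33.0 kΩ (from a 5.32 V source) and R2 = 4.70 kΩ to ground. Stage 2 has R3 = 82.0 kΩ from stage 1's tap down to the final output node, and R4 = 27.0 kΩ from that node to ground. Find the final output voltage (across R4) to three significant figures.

Stage 2 presents R3+R4 = 109.0 kΩ as a load on stage 1's tap.
Stage 1's lower leg becomes R2‖(R3+R4) = 4.506 kΩ, so V_mid = 5.32 × 4.506/37.51 = 0.6391 V.
Stage 2 is itself unloaded: V_out = V_mid × R4/(R3+R4) = 0.6391 × 27.0/109.0 = 0.158 V.

V_out ≈ 0.158 V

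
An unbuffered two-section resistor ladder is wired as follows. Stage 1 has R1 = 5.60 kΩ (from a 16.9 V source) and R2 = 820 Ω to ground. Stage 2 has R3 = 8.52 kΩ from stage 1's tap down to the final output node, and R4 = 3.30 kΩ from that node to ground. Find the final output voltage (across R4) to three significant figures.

V_out ≈ 0.568 V

Stage 2 presents R3+R4 = 11820 Ω as a load on stage 1's tap.
Stage 1's lower leg becomes R2‖(R3+R4) = 766.8 Ω, so V_mid = 16.9 × 766.8/6367 = 2.035 V.
Stage 2 is itself unloaded: V_out = V_mid × R4/(R3+R4) = 2.035 × 3300/11820 = 0.568 V.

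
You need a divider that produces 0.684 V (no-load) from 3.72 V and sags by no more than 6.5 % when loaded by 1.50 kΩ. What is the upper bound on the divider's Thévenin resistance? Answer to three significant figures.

Loading drop = R_th/(R_th + R_L) ≤ 0.0650, so R_th ≤ R_L · ε/(1−ε) = 1.50 kΩ × 0.0650/0.9350 = 104 Ω.
(Any R1, R2 with R2/(R1+R2) = 0.184 and R1‖R2 ≤ 104 Ω will meet the spec.)

R_th ≤ 104 Ω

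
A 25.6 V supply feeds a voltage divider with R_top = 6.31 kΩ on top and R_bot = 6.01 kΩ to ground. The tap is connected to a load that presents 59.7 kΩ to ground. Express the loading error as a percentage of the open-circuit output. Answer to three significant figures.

The divider's output (Thévenin) resistance is R_top‖R_bot = 3.078 kΩ.
Fractional drop under load = R_th/(R_th + R_L) = 3.078 / (3.078 + 59.7) = 0.04903.
So the output falls by 4.90 %.

4.90 %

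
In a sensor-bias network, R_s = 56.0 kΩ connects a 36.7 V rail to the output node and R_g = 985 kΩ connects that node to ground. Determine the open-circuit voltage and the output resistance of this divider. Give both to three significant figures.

V_th = 34.7 V, R_th = 53.0 kΩ

V_th is the open-circuit tap voltage: 36.7 × 985/(56.0 + 985) = 34.7 V.
With the supply zeroed, R_s and R_g appear in parallel from the tap: R_th = R_s‖R_g = (56.0 × 985)/1041 = 53.0 kΩ.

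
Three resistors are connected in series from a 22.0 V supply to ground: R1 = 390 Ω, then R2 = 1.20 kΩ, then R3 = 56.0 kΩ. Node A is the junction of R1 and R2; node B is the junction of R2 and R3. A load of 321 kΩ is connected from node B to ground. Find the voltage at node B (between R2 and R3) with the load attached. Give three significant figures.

At node B, R3 is in parallel with the load: R3‖R_L = 47680 Ω.
Below node A the resistance is R2 + (R3‖R_L) = 48880 Ω, so V_A = 22.0 × 48880/49270 = 21.83 V.
Then V_B = V_A × (R3‖R_L)/(R2 + R3‖R_L) = 21.83 × 47680/48880 = 21.3 V.

V ≈ 21.3 V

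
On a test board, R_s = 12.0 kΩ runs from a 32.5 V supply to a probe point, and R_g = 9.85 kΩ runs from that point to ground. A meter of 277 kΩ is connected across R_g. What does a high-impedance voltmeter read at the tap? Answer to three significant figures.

V_out ≈ 14.4 V

The load sits in parallel with R_g: R_g‖R_L = (9.85 × 277) / (9.85 + 277) = 9.512 kΩ.
V_out = 32.5 × 9.512 / (12.0 + 9.512) = 32.5 × 9.512/21.51 = 14.4 V.
(Unloaded it would have been 14.7 V.)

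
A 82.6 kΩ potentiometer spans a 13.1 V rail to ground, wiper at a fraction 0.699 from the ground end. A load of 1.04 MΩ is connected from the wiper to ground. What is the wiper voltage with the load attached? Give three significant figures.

V ≈ 9.01 V

The wiper splits the pot into (1−α)R = 24.86 kΩ above and αR = 57.74 kΩ below.
Lower section ‖ load = 54.70 kΩ.
V_wiper = 13.1 × 54.70/(24.86 + 54.70) = 9.01 V.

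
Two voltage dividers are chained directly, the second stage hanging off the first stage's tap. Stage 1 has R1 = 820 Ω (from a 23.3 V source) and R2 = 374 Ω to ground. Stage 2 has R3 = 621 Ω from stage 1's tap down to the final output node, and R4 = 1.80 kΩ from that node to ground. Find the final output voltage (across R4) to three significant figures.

V_out ≈ 4.91 V

Stage 2 presents R3+R4 = 2421 Ω as a load on stage 1's tap.
Stage 1's lower leg becomes R2‖(R3+R4) = 324.0 Ω, so V_mid = 23.3 × 324.0/1144 = 6.598 V.
Stage 2 is itself unloaded: V_out = V_mid × R4/(R3+R4) = 6.598 × 1800/2421 = 4.91 V.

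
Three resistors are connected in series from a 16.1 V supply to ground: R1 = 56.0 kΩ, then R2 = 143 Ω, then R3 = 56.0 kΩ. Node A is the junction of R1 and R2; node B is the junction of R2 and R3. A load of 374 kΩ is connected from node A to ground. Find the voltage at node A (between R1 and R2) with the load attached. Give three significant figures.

V ≈ 7.50 V

Below node A the series string R2+R3 = 56140 Ω sits in parallel with the 374000 Ω load: 48820 Ω.
V_A = 16.1 × 48820/(56000 + 48820) = 7.50 V.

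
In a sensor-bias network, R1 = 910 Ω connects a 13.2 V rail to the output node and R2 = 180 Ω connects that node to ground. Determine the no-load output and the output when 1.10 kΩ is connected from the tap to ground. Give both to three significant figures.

Unloaded: 2.18 V; loaded: 1.92 V

Open-circuit: V = 13.2 × 180/(910 + 180) = 2.18 V.
With the load, R2 becomes R2‖R_L = 154.7 Ω, so V = 13.2 × 154.7/1065 = 1.92 V.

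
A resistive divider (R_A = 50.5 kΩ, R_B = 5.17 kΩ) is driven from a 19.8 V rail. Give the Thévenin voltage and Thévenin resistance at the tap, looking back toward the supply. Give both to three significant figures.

V_th = 1.84 V, R_th = 4.69 kΩ

V_th is the open-circuit tap voltage: 19.8 × 5.17/(50.5 + 5.17) = 1.84 V.
With the supply zeroed, R_A and R_B appear in parallel from the tap: R_th = R_A‖R_B = (50.5 × 5.17)/55.67 = 4.69 kΩ.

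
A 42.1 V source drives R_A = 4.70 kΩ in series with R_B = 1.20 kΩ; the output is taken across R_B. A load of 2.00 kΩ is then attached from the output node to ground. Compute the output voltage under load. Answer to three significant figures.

V_out ≈ 5.79 V

The load sits in parallel with R_B: R_B‖R_L = (1.20 × 2.00) / (1.20 + 2.00) = 0.7500 kΩ.
V_out = 42.1 × 0.7500 / (4.70 + 0.7500) = 42.1 × 0.7500/5.450 = 5.79 V.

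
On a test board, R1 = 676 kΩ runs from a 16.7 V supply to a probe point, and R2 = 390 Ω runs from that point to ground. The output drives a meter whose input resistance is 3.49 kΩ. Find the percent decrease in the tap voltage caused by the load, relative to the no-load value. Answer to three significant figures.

The divider's output (Thévenin) resistance is R1‖R2 = 389.8 Ω.
Fractional drop under load = R_th/(R_th + R_L) = 389.8 / (389.8 + 3490) = 0.1005.
So the output falls by 10.0 %.

10.0 %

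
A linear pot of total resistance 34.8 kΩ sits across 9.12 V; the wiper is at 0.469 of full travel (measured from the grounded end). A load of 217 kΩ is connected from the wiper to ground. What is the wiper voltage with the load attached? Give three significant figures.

The wiper splits the pot into (1−α)R = 18.48 kΩ above and αR = 16.32 kΩ below.
Lower section ‖ load = 15.18 kΩ.
V_wiper = 9.12 × 15.18/(18.48 + 15.18) = 4.11 V.

V ≈ 4.11 V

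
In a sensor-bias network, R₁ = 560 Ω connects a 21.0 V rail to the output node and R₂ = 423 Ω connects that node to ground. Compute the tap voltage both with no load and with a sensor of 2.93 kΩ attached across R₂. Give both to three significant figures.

Unloaded: 9.04 V; loaded: 8.35 V

Open-circuit: V = 21.0 × 423/(560 + 423) = 9.04 V.
With the load, R₂ becomes R₂‖R_L = 369.6 Ω, so V = 21.0 × 369.6/929.6 = 8.35 V.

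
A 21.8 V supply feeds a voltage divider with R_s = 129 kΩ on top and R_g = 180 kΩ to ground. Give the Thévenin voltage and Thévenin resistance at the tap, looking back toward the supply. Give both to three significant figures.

V_th = 12.7 V, R_th = 75.1 kΩ

V_th is the open-circuit tap voltage: 21.8 × 180/(129 + 180) = 12.7 V.
With the supply zeroed, R_s and R_g appear in parallel from the tap: R_th = R_s‖R_g = (129 × 180)/309.0 = 75.1 kΩ.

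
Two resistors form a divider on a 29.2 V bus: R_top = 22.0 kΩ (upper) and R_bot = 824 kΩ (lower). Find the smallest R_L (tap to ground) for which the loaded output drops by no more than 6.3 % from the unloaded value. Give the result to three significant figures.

Output resistance R_th = R_top‖R_bot = (22.0 × 824)/846.0 = 21.43 kΩ.
The fractional drop is R_th/(R_th + R_L); requiring this ≤ 0.0630 gives R_L ≥ R_th(1/0.0630 − 1) = 21.43 × 14.87 = 319 kΩ.

R_L(min) ≈ 319 kΩ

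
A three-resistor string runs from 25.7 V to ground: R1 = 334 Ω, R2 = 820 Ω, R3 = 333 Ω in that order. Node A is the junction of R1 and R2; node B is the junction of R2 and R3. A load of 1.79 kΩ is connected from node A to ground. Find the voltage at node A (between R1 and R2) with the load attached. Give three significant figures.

Below node A the series string R2+R3 = 1153 Ω sits in parallel with the 1790 Ω load: 701.3 Ω.
V_A = 25.7 × 701.3/(334 + 701.3) = 17.4 V.

V ≈ 17.4 V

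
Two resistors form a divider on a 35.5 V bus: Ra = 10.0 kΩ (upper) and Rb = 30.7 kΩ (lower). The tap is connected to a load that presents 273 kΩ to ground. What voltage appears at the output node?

The load sits in parallel with Rb: Rb‖R_L = (30.7 × 273) / (30.7 + 273) = 27.60 kΩ.
V_out = 35.5 × 27.60 / (10.0 + 27.60) = 35.5 × 27.60/37.60 = 26.1 V.
(Unloaded it would have been 26.8 V.)

V_out ≈ 26.1 V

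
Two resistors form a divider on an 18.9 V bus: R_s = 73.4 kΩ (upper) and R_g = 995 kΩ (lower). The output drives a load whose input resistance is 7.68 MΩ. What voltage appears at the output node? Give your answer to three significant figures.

V_out ≈ 17.4 V

The load sits in parallel with R_g: R_g‖R_L = (995 × 7680) / (995 + 7680) = 880.9 kΩ.
V_out = 18.9 × 880.9 / (73.4 + 880.9) = 18.9 × 880.9/954.3 = 17.4 V.
(Unloaded it would have been 17.6 V.)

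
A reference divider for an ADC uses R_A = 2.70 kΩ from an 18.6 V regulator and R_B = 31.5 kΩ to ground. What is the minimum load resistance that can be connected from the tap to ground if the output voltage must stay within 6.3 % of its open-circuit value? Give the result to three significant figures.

Output resistance R_th = R_A‖R_B = (2.70 × 31.5)/34.20 = 2.487 kΩ.
The fractional drop is R_th/(R_th + R_L); requiring this ≤ 0.0630 gives R_L ≥ R_th(1/0.0630 − 1) = 2.487 × 14.87 = 37.0 kΩ.

R_L(min) ≈ 37.0 kΩ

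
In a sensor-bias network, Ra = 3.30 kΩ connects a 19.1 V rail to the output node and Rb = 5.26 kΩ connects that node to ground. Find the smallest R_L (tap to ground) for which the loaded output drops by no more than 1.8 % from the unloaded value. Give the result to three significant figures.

Output resistance R_th = Ra‖Rb = (3.30 × 5.26)/8.560 = 2.028 kΩ.
The fractional drop is R_th/(R_th + R_L); requiring this ≤ 0.0180 gives R_L ≥ R_th(1/0.0180 − 1) = 2.028 × 54.56 = 111 kΩ.

R_L(min) ≈ 111 kΩ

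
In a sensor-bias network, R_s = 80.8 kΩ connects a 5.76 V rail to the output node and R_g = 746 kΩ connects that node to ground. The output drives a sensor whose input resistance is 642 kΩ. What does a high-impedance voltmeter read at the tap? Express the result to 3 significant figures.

The load sits in parallel with R_g: R_g‖R_L = (746 × 642) / (746 + 642) = 345.1 kΩ.
V_out = 5.76 × 345.1 / (80.8 + 345.1) = 5.76 × 345.1/425.9 = 4.67 V.
(Unloaded it would have been 5.20 V.)

V_out ≈ 4.67 V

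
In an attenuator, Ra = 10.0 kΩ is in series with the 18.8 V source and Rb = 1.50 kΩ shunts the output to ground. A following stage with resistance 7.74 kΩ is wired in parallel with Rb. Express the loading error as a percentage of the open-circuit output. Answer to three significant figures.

14.4 %

The divider's output (Thévenin) resistance is Ra‖Rb = 1.304 kΩ.
Fractional drop under load = R_th/(R_th + R_L) = 1.304 / (1.304 + 7.74) = 0.1442.
So the output falls by 14.4 %.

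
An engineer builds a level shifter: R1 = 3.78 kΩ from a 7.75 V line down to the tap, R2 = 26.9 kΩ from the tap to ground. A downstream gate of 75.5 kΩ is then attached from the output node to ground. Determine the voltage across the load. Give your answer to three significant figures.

V_out ≈ 6.51 V

The load sits in parallel with R2: R2‖R_L = (26.9 × 75.5) / (26.9 + 75.5) = 19.83 kΩ.
V_out = 7.75 × 19.83 / (3.78 + 19.83) = 7.75 × 19.83/23.61 = 6.51 V.
(Unloaded it would have been 6.80 V.)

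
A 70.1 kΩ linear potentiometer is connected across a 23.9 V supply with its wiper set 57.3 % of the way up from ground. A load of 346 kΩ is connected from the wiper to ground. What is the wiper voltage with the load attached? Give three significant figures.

V ≈ 13.0 V

The wiper splits the pot into (1−α)R = 29.93 kΩ above and αR = 40.17 kΩ below.
Lower section ‖ load = 35.99 kΩ.
V_wiper = 23.9 × 35.99/(29.93 + 35.99) = 13.0 V.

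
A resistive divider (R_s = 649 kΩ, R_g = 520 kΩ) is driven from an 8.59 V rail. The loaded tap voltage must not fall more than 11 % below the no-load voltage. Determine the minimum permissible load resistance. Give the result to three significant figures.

R_L(min) ≈ 2.34 MΩ

Output resistance R_th = R_s‖R_g = (649 × 520)/1169 = 288.7 kΩ.
The fractional drop is R_th/(R_th + R_L); requiring this ≤ 0.110 gives R_L ≥ R_th(1/0.110 − 1) = 288.7 × 8.091 = 2.34 MΩ.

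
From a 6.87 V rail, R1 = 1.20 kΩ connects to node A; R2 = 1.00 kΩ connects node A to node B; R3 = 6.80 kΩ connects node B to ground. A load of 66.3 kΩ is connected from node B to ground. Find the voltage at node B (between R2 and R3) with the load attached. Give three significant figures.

At node B, R3 is in parallel with the load: R3‖R_L = 6.167 kΩ.
Below node A the resistance is R2 + (R3‖R_L) = 7.167 kΩ, so V_A = 6.87 × 7.167/8.367 = 5.885 V.
Then V_B = V_A × (R3‖R_L)/(R2 + R3‖R_L) = 5.885 × 6.167/7.167 = 5.06 V.

V ≈ 5.06 V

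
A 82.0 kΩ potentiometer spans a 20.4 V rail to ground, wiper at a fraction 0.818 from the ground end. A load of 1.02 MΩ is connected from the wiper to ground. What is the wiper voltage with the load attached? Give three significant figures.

The wiper splits the pot into (1−α)R = 14.92 kΩ above and αR = 67.08 kΩ below.
Lower section ‖ load = 62.94 kΩ.
V_wiper = 20.4 × 62.94/(14.92 + 62.94) = 16.5 V.

V ≈ 16.5 V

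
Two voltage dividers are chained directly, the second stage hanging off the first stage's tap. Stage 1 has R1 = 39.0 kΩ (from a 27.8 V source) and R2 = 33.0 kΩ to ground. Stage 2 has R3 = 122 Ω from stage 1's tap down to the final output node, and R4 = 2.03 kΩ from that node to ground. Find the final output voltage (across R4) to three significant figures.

Stage 2 presents R3+R4 = 2152 Ω as a load on stage 1's tap.
Stage 1's lower leg becomes R2‖(R3+R4) = 2020 Ω, so V_mid = 27.8 × 2020/41020 = 1.369 V.
Stage 2 is itself unloaded: V_out = V_mid × R4/(R3+R4) = 1.369 × 2030/2152 = 1.29 V.

V_out ≈ 1.29 V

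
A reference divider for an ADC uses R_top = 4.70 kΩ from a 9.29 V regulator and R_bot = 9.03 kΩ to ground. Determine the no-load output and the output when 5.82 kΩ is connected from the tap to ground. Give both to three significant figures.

Unloaded: 6.11 V; loaded: 3.99 V

Open-circuit: V = 9.29 × 9.03/(4.70 + 9.03) = 6.11 V.
With the load, R_bot becomes R_bot‖R_L = 3.539 kΩ, so V = 9.29 × 3.539/8.239 = 3.99 V.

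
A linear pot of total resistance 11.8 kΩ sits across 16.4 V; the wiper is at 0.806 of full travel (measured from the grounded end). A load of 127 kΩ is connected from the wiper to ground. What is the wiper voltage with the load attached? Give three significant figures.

V ≈ 13.0 V

The wiper splits the pot into (1−α)R = 2.289 kΩ above and αR = 9.511 kΩ below.
Lower section ‖ load = 8.848 kΩ.
V_wiper = 16.4 × 8.848/(2.289 + 8.848) = 13.0 V.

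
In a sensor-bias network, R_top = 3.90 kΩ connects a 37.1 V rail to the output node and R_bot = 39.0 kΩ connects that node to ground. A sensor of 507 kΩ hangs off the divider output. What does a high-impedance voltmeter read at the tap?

V_out ≈ 33.5 V

The load sits in parallel with R_bot: R_bot‖R_L = (39.0 × 507) / (39.0 + 507) = 36.21 kΩ.
V_out = 37.1 × 36.21 / (3.90 + 36.21) = 37.1 × 36.21/40.11 = 33.5 V.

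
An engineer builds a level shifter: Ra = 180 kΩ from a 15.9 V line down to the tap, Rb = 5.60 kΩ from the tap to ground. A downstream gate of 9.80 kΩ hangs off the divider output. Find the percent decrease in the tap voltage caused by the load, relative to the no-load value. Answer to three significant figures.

Unloaded V = 15.9 × 5.60/185.6 = 0.4797 V.
Loaded: Rb‖R_L = 3.564 kΩ, giving V = 15.9 × 3.564/183.6 = 0.3087 V.
Drop = (0.4797 − 0.3087) / 0.4797 = 35.7 %.

35.7 %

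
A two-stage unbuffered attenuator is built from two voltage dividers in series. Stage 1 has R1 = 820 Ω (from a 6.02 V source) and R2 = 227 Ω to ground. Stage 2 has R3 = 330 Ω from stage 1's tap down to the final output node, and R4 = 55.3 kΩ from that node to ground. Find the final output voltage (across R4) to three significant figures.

Stage 2 presents R3+R4 = 55630 Ω as a load on stage 1's tap.
Stage 1's lower leg becomes R2‖(R3+R4) = 226.1 Ω, so V_mid = 6.02 × 226.1/1046 = 1.301 V.
Stage 2 is itself unloaded: V_out = V_mid × R4/(R3+R4) = 1.301 × 55300/55630 = 1.29 V.

V_out ≈ 1.29 V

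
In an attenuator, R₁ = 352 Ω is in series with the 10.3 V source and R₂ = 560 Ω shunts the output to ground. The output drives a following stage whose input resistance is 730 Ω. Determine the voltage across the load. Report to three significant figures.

The load sits in parallel with R₂: R₂‖R_L = (560 × 730) / (560 + 730) = 316.9 Ω.
V_out = 10.3 × 316.9 / (352 + 316.9) = 10.3 × 316.9/668.9 = 4.88 V.
(Unloaded it would have been 6.32 V.)

V_out ≈ 4.88 V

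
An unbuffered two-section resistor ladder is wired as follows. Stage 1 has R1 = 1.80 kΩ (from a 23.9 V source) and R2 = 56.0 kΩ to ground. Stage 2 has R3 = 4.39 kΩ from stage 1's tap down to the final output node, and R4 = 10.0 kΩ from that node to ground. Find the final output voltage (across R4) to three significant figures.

Stage 2 presents R3+R4 = 14.39 kΩ as a load on stage 1's tap.
Stage 1's lower leg becomes R2‖(R3+R4) = 11.45 kΩ, so V_mid = 23.9 × 11.45/13.25 = 20.65 V.
Stage 2 is itself unloaded: V_out = V_mid × R4/(R3+R4) = 20.65 × 10.0/14.39 = 14.4 V.

V_out ≈ 14.4 V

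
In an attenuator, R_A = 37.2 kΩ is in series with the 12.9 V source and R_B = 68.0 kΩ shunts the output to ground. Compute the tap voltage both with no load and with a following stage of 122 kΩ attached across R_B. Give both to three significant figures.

Unloaded: 8.34 V; loaded: 6.97 V

Open-circuit: V = 12.9 × 68.0/(37.2 + 68.0) = 8.34 V.
With the load, R_B becomes R_B‖R_L = 43.66 kΩ, so V = 12.9 × 43.66/80.86 = 6.97 V.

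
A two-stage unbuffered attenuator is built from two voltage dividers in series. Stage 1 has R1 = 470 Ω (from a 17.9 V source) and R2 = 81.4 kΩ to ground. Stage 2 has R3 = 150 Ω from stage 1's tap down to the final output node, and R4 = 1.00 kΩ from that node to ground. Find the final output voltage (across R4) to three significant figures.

V_out ≈ 11.0 V

Stage 2 presents R3+R4 = 1150 Ω as a load on stage 1's tap.
Stage 1's lower leg becomes R2‖(R3+R4) = 1134 Ω, so V_mid = 17.9 × 1134/1604 = 12.65 V.
Stage 2 is itself unloaded: V_out = V_mid × R4/(R3+R4) = 12.65 × 1000/1150 = 11.0 V.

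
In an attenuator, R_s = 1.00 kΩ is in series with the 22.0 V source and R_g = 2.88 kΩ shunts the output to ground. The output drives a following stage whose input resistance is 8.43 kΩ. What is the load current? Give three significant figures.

I_L ≈ 1.78 mA

R_g‖R_L = 2.147 kΩ; V_out = 22.0 × 2.147/3.147 = 15.01 V.
I_L = V_out / R_L = 15.01 / 8.43 kΩ = 1.78 mA.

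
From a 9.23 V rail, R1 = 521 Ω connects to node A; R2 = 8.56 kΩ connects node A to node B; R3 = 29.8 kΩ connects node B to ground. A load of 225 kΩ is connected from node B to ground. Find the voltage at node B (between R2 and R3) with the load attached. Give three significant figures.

V ≈ 6.86 V

At node B, R3 is in parallel with the load: R3‖R_L = 26310 Ω.
Below node A the resistance is R2 + (R3‖R_L) = 34870 Ω, so V_A = 9.23 × 34870/35400 = 9.094 V.
Then V_B = V_A × (R3‖R_L)/(R2 + R3‖R_L) = 9.094 × 26310/34870 = 6.86 V.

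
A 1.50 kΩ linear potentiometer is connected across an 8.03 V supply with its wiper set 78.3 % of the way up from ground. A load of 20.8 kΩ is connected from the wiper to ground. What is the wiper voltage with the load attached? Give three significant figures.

The wiper splits the pot into (1−α)R = 325.5 Ω above and αR = 1174 Ω below.
Lower section ‖ load = 1112 Ω.
V_wiper = 8.03 × 1112/(325.5 + 1112) = 6.21 V.

V ≈ 6.21 V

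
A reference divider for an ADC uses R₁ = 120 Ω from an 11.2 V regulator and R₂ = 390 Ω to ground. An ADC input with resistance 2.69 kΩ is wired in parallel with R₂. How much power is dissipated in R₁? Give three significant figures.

P ≈ 70.9 mW

Total resistance from the source is R₁ + (R₂‖R_L) = 460.6 Ω, so I = 11.2/460.6 Ω = 24.32 mA.
P = I²·R₁ = (24.32 mA)² × 120 Ω = 70.9 mW.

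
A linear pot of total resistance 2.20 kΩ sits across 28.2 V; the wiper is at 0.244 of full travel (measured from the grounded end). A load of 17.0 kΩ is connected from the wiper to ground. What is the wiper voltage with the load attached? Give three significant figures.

The wiper splits the pot into (1−α)R = 1663 Ω above and αR = 536.8 Ω below.
Lower section ‖ load = 520.4 Ω.
V_wiper = 28.2 × 520.4/(1663 + 520.4) = 6.72 V.

V ≈ 6.72 V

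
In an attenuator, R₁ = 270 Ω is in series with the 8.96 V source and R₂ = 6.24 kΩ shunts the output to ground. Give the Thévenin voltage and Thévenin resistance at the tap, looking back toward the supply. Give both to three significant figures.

V_th = 8.59 V, R_th = 259 Ω

V_th is the open-circuit tap voltage: 8.96 × 6240/(270 + 6240) = 8.59 V.
With the supply zeroed, R₁ and R₂ appear in parallel from the tap: R_th = R₁‖R₂ = (270 × 6240)/6510 = 259 Ω.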